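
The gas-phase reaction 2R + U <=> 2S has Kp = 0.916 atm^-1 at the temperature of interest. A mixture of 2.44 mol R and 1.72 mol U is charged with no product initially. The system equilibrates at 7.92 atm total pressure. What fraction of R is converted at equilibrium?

X = 0.592

Take 2.44 mol R as basis and let X be its fractional conversion, so ξ = 1.22X.
Moles: n_R = 2.44 − 2.44X; n_U = 1.72 − 1.22X; n_S = 2.44X.
n_T = Σnᵢ = 4.16 − 1.22X.
With p_i = (n_i/n_T)P, Kp = p_S^2 / (p_R^2 p_U).
Setting this equal to 0.916 atm^-1 and taking the physical root (0 < X < 1) gives X = 0.592.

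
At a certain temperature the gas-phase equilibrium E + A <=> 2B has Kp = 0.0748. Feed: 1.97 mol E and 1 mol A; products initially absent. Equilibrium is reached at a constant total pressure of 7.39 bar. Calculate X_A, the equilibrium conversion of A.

Take 1 mol A as basis and let X be its fractional conversion, so ξ = X.
Mole table: n_E = 1.97 − X; n_A = 1 − X; n_B = 2X.
n_T stays at 2.97 (no change in mole number).
y_i = n_i/n_T, p_i = y_i·P. Kp = p_B^2 / (p_E p_A).
Setting this equal to 0.0748 and taking the physical root (0 < X < 1) gives X = 0.168.

X = 0.168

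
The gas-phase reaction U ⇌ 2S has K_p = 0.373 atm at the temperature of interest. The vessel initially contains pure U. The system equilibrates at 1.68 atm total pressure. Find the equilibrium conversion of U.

X = 0.229

Let X = conversion of U (basis 1 mol U); extent of reaction ξ = X.
Mole table: n_U = 1 − X; n_S = 2X.
n_T = Σnᵢ = 1 + X.
Mole fractions y_i = n_i/n_T; K_p = p_S^2 / (p_U) with p_i = y_i·P.
This yields a degree-2 equation in X; solving on (0,1), X = 0.229.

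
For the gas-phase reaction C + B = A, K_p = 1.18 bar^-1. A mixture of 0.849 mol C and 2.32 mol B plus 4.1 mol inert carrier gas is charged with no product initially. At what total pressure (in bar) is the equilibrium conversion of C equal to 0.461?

Basis: 0.849 mol C initially; let X = conversion of C. Extent ξ = 0.849X.
Species balance: n_C = 0.849 − 0.849X; n_B = 2.32 − 0.849X; n_A = 0.849X; n_I = 4.1 (inert).
Summing: n_T = 7.27 − 0.849X.
K_p = p_A / (p_C p_B) with p_i = (n_i/n_T)·P.
At X = 0.461: the mole-fraction product g(X) = Π y_i^ν_i = 3.05. Since K_p = g(X)·P^{-1}, P = (g/K_p)^(1/1) = (3.05/1.18)^(1/1) = 2.58 bar.

P = 2.58 bar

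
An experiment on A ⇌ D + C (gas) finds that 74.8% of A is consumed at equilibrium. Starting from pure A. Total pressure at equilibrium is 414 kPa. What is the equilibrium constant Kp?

Kp = 526 kPa

Basis: 1 mol A initially; let X = conversion of A. Extent ξ = X.
Mole table: n_A = 1 − X; n_D = X; n_C = X.
Total moles n_T = 1 + X.
At X = 0.748: n_A = 0.252, n_D = 0.748, n_C = 0.748, n_T = 1.75.
p_i = (n_i/n_T)·P. Kp = p_D p_C / (p_A) = 526 kPa.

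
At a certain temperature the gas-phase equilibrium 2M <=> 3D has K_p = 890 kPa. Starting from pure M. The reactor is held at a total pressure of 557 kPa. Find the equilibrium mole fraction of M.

y_M = 0.383

Basis: 1 mol M initially; let X = conversion of M. Extent ξ = 0.5X.
Moles: n_M = 1 − X; n_D = 1.5X.
Summing: n_T = 1 + 0.5X.
y_i = n_i/n_T, p_i = y_i·P. K_p = p_D^3 / (p_M^2).
Equating to 890 kPa and solving on 0 < X < 1: X = 0.518.
Then n_M = 0.482, n_T = 1.26, so y_M = 0.383.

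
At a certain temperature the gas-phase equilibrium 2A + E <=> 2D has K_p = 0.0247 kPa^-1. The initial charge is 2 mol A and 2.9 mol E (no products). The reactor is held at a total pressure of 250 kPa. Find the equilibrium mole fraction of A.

Let X = conversion of A (basis 2 mol A); extent of reaction ξ = X.
Mole table: n_A = 2 − 2X; n_E = 2.9 − X; n_D = 2X.
Total moles n_T = 4.9 − X.
With p_i = (n_i/n_T)P, K_p = p_D^2 / (p_A^2 p_E).
Equating to 0.0247 kPa^-1 and solving on 0 < X < 1: X = 0.644.
Then n_A = 0.712, n_T = 4.26, so y_A = 0.167.

y_A = 0.167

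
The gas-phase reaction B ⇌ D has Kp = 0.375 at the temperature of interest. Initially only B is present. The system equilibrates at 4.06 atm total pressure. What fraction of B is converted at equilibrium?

Let X = conversion of B (basis 1 mol B); extent of reaction ξ = X.
Mole table: n_B = 1 − X; n_D = X.
Since Δν = 0, n_T = 1 throughout.
With p_i = (n_i/n_T)P, Kp = p_D / (p_B).
This yields a degree-1 equation in X; solving on (0,1), X = 0.273.

X = 0.273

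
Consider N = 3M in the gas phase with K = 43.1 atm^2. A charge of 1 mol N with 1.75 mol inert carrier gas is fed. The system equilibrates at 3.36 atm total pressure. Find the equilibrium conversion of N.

X = 0.806

Take 1 mol N as basis and let X be its fractional conversion, so ξ = X.
Moles: n_N = 1 − X; n_M = 3X; n_I = 1.75 (inert).
Summing: n_T = 2.75 + 2X.
Mole fractions y_i = n_i/n_T; K = p_M^3 / (p_N) with p_i = y_i·P.
Equating to 43.1 atm^2 and solving on 0 < X < 1: X = 0.806.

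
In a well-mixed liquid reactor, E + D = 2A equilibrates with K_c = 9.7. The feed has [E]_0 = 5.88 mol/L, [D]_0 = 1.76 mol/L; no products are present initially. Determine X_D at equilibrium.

X = 0.873

Let X = conversion of D; extent ξ = 1.76·X mol/L.
Concentrations: [E] = 5.88 − 1.76X; [D] = 1.76 − 1.76X; [A] = 3.52X.
K_c = [A]^2 / ([E] [D]).
Setting equal to 9.7 and solving for X on (0,1) gives X = 0.873.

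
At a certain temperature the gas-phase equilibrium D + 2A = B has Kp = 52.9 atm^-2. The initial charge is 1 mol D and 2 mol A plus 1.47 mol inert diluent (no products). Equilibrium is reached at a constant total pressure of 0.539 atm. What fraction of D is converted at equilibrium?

Basis: 1 mol D initially; let X = conversion of D. Extent ξ = X.
At extent ξ: n_D = 1 − X; n_A = 2 − 2X; n_B = X; n_I = 1.47 (inert).
Summing: n_T = 4.47 − 2X.
y_i = n_i/n_T, p_i = y_i·P. Kp = p_B / (p_D p_A^2).
Substituting and setting equal to 52.9 atm^-2 gives a polynomial in X; the root in (0,1) is X = 0.535.

X = 0.535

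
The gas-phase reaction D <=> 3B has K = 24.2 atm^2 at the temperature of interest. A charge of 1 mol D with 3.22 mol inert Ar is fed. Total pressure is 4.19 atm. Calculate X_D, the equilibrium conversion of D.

Basis: 1 mol D initially; let X = conversion of D. Extent ξ = X.
Species balance: n_D = 1 − X; n_B = 3X; n_I = 3.22 (inert).
Summing: n_T = 4.22 + 2X.
Mole fractions y_i = n_i/n_T; K = p_B^3 / (p_D) with p_i = y_i·P.
Substituting and setting equal to 24.2 atm^2 gives a polynomial in X; the root in (0,1) is X = 0.749.

X = 0.749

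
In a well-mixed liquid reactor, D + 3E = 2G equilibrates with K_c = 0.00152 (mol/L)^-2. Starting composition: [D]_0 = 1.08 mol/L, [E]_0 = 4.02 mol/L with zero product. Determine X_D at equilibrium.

X = 0.121

Let X = conversion of D; extent ξ = 1.08·X mol/L.
Concentrations: [D] = 1.08 − 1.08X; [E] = 4.02 − 3.24X; [G] = 2.16X.
K_c = [G]^2 / ([D] [E]^3).
Equating to 0.00152 (mol/L)^-2: the physical root is X = 0.121.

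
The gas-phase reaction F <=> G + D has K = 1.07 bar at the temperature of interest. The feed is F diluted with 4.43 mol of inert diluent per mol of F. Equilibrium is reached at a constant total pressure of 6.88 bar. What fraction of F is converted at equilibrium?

X = 0.607

Basis: 1 mol F initially; let X = conversion of F. Extent ξ = X.
Moles: n_F = 1 − X; n_G = X; n_D = X; n_I = 4.43 (inert).
n_T = Σnᵢ = 5.43 + X.
y_i = n_i/n_T, p_i = y_i·P. K = p_G p_D / (p_F).
Substituting and setting equal to 1.07 bar gives a polynomial in X; the root in (0,1) is X = 0.607.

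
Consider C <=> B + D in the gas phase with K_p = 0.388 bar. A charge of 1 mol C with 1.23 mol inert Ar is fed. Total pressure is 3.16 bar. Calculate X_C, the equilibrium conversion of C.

Basis: 1 mol C initially; let X = conversion of C. Extent ξ = X.
Mole table: n_C = 1 − X; n_B = X; n_D = X; n_I = 1.23 (inert).
Total moles n_T = 2.23 + X.
y_i = n_i/n_T, p_i = y_i·P. K_p = p_B p_D / (p_C).
This yields a degree-2 equation in X; solving on (0,1), X = 0.431.

X = 0.431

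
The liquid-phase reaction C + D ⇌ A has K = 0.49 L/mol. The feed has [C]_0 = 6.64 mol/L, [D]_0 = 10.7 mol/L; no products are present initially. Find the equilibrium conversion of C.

X = 0.739

Let X = conversion of C; extent ξ = 6.64·X mol/L.
Concentrations: [C] = 6.64 − 6.64X; [D] = 10.7 − 6.64X; [A] = 6.64X.
K = [A] / ([C] [D]).
Equating to 0.49 L/mol: the physical root is X = 0.739.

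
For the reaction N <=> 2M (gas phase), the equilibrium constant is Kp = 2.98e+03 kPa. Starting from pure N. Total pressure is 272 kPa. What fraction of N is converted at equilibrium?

X = 0.856

Take 1 mol N as basis and let X be its fractional conversion, so ξ = X.
Species balance: n_N = 1 − X; n_M = 2X.
Total moles n_T = 1 + X.
Mole fractions y_i = n_i/n_T; Kp = p_M^2 / (p_N) with p_i = y_i·P.
Setting this equal to 2.98e+03 kPa and taking the physical root (0 < X < 1) gives X = 0.856.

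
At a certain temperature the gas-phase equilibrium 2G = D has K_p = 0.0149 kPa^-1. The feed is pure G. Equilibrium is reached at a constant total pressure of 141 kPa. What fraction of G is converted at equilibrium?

X = 0.674

Basis: 1 mol G initially; let X = conversion of G. Extent ξ = 0.5X.
Species balance: n_G = 1 − X; n_D = 0.5X.
n_T = Σnᵢ = 1 − 0.5X.
y_i = n_i/n_T, p_i = y_i·P. K_p = p_D / (p_G^2).
This yields a degree-2 equation in X; solving on (0,1), X = 0.674.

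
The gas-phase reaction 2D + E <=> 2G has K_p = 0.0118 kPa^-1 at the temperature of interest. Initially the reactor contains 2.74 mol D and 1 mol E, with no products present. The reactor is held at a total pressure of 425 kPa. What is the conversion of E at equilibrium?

X = 0.606

Take 1 mol E as basis and let X be its fractional conversion, so ξ = X.
Moles: n_D = 2.74 − 2X; n_E = 1 − X; n_G = 2X.
Summing: n_T = 3.74 − X.
With p_i = (n_i/n_T)P, K_p = p_G^2 / (p_D^2 p_E).
This yields a degree-3 equation in X; solving on (0,1), X = 0.606.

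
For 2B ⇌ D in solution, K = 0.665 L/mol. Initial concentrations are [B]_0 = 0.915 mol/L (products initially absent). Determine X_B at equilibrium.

X = 0.416

Let X = conversion of B; extent ξ = 0.915X/2 mol/L.
Concentrations: [B] = 0.915 − 0.915X; [D] = 0.458X.
K = [D] / ([B]^2).
Solving K = 0.665 for X ∈ (0,1): X = 0.416.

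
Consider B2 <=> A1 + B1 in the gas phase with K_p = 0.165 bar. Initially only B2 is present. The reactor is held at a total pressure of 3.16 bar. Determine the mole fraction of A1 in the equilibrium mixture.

y_A1 = 0.182

Take 1 mol B2 as basis and let X be its fractional conversion, so ξ = X.
Moles: n_B2 = 1 − X; n_A1 = X; n_B1 = X.
n_T = Σnᵢ = 1 + X.
Mole fractions y_i = n_i/n_T; K_p = p_A1 p_B1 / (p_B2) with p_i = y_i·P.
This yields a degree-2 equation in X; solving on (0,1), X = 0.223.
Then n_A1 = 0.223, n_T = 1.22, so y_A1 = 0.182.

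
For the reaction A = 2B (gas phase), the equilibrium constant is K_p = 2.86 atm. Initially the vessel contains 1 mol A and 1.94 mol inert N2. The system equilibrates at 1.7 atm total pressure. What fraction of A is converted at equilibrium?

X = 0.689

Basis: 1 mol A initially; let X = conversion of A. Extent ξ = X.
Mole table: n_A = 1 − X; n_B = 2X; n_I = 1.94 (inert).
n_T = Σnᵢ = 2.94 + X.
With p_i = (n_i/n_T)P, K_p = p_B^2 / (p_A).
Equating to 2.86 atm and solving on 0 < X < 1: X = 0.689.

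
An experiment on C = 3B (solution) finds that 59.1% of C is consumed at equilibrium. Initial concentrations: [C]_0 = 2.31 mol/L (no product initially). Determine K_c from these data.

K_c = 72.7 (mol/L)^2

Let X = conversion of C.
Concentrations: [C] = 2.31 − 2.31X; [B] = 6.93X.
At X = 0.591: [C] = 0.945, [B] = 4.1.
K_c = [B]^3 / ([C]) = 72.7 (mol/L)^2.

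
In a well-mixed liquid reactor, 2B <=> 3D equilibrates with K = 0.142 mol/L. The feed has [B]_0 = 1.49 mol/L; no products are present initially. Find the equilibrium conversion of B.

X = 0.251

Let X = conversion of B; extent ξ = 1.49X/2 mol/L.
Concentrations: [B] = 1.49 − 1.49X; [D] = 2.23X.
K = [D]^3 / ([B]^2).
Equating to 0.142 mol/L: the physical root is X = 0.251.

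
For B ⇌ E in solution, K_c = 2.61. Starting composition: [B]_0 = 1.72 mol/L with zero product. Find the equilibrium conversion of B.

X = 0.723

Let X = conversion of B; extent ξ = 1.72·X mol/L.
Concentrations: [B] = 1.72 − 1.72X; [E] = 1.72X.
K_c = [E] / ([B]).
Equating to 2.61: the physical root is X = 0.723.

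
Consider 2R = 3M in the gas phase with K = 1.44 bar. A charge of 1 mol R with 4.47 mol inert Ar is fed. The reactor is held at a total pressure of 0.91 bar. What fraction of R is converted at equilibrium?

Let X = conversion of R (basis 1 mol R); extent of reaction ξ = 0.5X.
At extent ξ: n_R = 1 − X; n_M = 1.5X; n_I = 4.47 (inert).
n_T = Σnᵢ = 5.47 + 0.5X.
With p_i = (n_i/n_T)P, K = p_M^3 / (p_R^2).
Substituting and setting equal to 1.44 bar gives a polynomial in X; the root in (0,1) is X = 0.669.

X = 0.669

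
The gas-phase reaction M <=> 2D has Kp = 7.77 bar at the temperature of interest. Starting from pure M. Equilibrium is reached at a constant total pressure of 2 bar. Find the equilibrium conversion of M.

X = 0.702

Let X = conversion of M (basis 1 mol M); extent of reaction ξ = X.
Mole table: n_M = 1 − X; n_D = 2X.
n_T = Σnᵢ = 1 + X.
With p_i = (n_i/n_T)P, Kp = p_D^2 / (p_M).
Equating to 7.77 bar and solving on 0 < X < 1: X = 0.702.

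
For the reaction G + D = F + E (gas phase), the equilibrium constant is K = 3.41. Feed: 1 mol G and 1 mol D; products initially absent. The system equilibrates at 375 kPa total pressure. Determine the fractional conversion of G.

Take 1 mol G as basis and let X be its fractional conversion, so ξ = X.
At extent ξ: n_G = 1 − X; n_D = 1 − X; n_F = X; n_E = X.
n_T stays at 2 (no change in mole number).
With p_i = (n_i/n_T)P, K = p_F p_E / (p_G p_D).
Setting this equal to 3.41 and taking the physical root (0 < X < 1) gives X = 0.649.

X = 0.649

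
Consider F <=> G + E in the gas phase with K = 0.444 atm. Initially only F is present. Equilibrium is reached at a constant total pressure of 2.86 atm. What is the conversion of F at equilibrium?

Basis: 1 mol F initially; let X = conversion of F. Extent ξ = X.
Mole table: n_F = 1 − X; n_G = X; n_E = X.
Summing: n_T = 1 + X.
With p_i = (n_i/n_T)P, K = p_G p_E / (p_F).
This yields a degree-2 equation in X; solving on (0,1), X = 0.367.

X = 0.367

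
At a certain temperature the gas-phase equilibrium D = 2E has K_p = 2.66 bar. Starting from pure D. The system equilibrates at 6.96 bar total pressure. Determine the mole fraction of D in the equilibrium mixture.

Basis: 1 mol D initially; let X = conversion of D. Extent ξ = X.
At extent ξ: n_D = 1 − X; n_E = 2X.
Summing: n_T = 1 + X.
With p_i = (n_i/n_T)P, K_p = p_E^2 / (p_D).
Equating to 2.66 bar and solving on 0 < X < 1: X = 0.295.
Then n_D = 0.705, n_T = 1.3, so y_D = 0.544.

y_D = 0.544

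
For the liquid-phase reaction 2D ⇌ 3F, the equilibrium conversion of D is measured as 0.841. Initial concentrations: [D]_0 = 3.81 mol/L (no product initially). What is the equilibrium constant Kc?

Kc = 303 mol/L

Let X = conversion of D.
Concentrations: [D] = 3.81 − 3.81X; [F] = 5.71X.
At X = 0.841: [D] = 0.606, [F] = 4.81.
Kc = [F]^3 / ([D]^2) = 303 mol/L.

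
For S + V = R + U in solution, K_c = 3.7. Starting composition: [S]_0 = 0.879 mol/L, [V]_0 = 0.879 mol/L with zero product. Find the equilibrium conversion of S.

X = 0.658

Let X = conversion of S; extent ξ = 0.879·X mol/L.
Concentrations: [S] = 0.879 − 0.879X; [V] = 0.879 − 0.879X; [R] = 0.879X; [U] = 0.879X.
K_c = [R] [U] / ([S] [V]).
This equals 3.7 at X = 0.658 (the root in 0 < X < 1).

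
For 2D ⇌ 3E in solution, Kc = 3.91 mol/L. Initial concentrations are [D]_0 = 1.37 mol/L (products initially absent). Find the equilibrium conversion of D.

Let X = conversion of D; extent ξ = 1.37X/2 mol/L.
Concentrations: [D] = 1.37 − 1.37X; [E] = 2.06X.
Kc = [E]^3 / ([D]^2).
Solving Kc = 3.91 for X ∈ (0,1): X = 0.553.

X = 0.553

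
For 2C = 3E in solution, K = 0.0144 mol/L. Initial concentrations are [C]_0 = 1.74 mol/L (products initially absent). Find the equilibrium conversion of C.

X = 0.124

Let X = conversion of C; extent ξ = 1.74X/2 mol/L.
Concentrations: [C] = 1.74 − 1.74X; [E] = 2.61X.
K = [E]^3 / ([C]^2).
This equals 0.0144 at X = 0.124 (the root in 0 < X < 1).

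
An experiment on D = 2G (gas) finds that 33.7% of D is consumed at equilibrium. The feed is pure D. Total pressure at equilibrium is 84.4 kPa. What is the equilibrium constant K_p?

K_p = 43.3 kPa

Take 1 mol D as basis and let X be its fractional conversion, so ξ = X.
At extent ξ: n_D = 1 − X; n_G = 2X.
Total moles n_T = 1 + X.
At X = 0.337: n_D = 0.663, n_G = 0.674, n_T = 1.34.
p_i = (n_i/n_T)·P. K_p = p_G^2 / (p_D) = 43.3 kPa.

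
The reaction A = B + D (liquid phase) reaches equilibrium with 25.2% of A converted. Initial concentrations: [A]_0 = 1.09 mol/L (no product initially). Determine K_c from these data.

Let X = conversion of A.
Concentrations: [A] = 1.09 − 1.09X; [B] = 1.09X; [D] = 1.09X.
At X = 0.252: [A] = 0.815, [B] = 0.275, [D] = 0.275.
K_c = [B] [D] / ([A]) = 0.0925 mol/L.

K_c = 0.0925 mol/L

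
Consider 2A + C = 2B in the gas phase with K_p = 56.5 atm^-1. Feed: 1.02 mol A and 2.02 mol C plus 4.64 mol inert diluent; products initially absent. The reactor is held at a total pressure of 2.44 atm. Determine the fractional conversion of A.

Take 1.02 mol A as basis and let X be its fractional conversion, so ξ = 0.51X.
Mole table: n_A = 1.02 − 1.02X; n_C = 2.02 − 0.51X; n_B = 1.02X; n_I = 4.64 (inert).
n_T = Σnᵢ = 7.68 − 0.51X.
With p_i = (n_i/n_T)P, K_p = p_B^2 / (p_A^2 p_C).
Substituting and setting equal to 56.5 atm^-1 gives a polynomial in X; the root in (0,1) is X = 0.846.

X = 0.846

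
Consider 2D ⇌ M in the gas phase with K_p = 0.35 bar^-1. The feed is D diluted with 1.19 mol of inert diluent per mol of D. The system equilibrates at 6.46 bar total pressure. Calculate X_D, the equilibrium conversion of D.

Let X = conversion of D (basis 1 mol D); extent of reaction ξ = 0.5X.
Moles: n_D = 1 − X; n_M = 0.5X; n_I = 1.19 (inert).
Summing: n_T = 2.19 − 0.5X.
y_i = n_i/n_T, p_i = y_i·P. K_p = p_M / (p_D^2).
This yields a degree-2 equation in X; solving on (0,1), X = 0.526.

X = 0.526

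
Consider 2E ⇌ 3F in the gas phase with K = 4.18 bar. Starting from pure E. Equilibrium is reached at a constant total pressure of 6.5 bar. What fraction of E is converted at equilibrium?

Basis: 1 mol E initially; let X = conversion of E. Extent ξ = 0.5X.
At extent ξ: n_E = 1 − X; n_F = 1.5X.
n_T = Σnᵢ = 1 + 0.5X.
With p_i = (n_i/n_T)P, K = p_F^3 / (p_E^2).
Equating to 4.18 bar and solving on 0 < X < 1: X = 0.425.

X = 0.425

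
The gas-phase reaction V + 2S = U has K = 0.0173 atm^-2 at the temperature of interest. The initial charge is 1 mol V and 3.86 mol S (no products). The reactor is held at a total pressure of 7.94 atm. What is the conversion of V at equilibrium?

Let X = conversion of V (basis 1 mol V); extent of reaction ξ = X.
Species balance: n_V = 1 − X; n_S = 3.86 − 2X; n_U = X.
Total moles n_T = 4.86 − 2X.
Mole fractions y_i = n_i/n_T; K = p_U / (p_V p_S^2) with p_i = y_i·P.
This yields a degree-3 equation in X; solving on (0,1), X = 0.384.

X = 0.384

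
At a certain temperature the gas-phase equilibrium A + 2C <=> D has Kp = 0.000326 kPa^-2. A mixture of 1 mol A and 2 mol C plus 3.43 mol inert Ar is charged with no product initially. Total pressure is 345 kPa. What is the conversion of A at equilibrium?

X = 0.537

Take 1 mol A as basis and let X be its fractional conversion, so ξ = X.
Mole table: n_A = 1 − X; n_C = 2 − 2X; n_D = X; n_I = 3.43 (inert).
Summing: n_T = 6.43 − 2X.
y_i = n_i/n_T, p_i = y_i·P. Kp = p_D / (p_A p_C^2).
Substituting and setting equal to 0.000326 kPa^-2 gives a polynomial in X; the root in (0,1) is X = 0.537.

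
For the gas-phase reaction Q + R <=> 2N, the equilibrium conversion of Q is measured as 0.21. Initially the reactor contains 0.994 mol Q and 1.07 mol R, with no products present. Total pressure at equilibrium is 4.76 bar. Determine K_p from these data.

K_p = 0.258

Take 0.994 mol Q as basis and let X be its fractional conversion, so ξ = 0.994X.
Mole table: n_Q = 0.994 − 0.994X; n_R = 1.07 − 0.994X; n_N = 1.99X.
Since Δν = 0, n_T = 2.06 throughout.
At X = 0.21: n_Q = 0.785, n_R = 0.861, n_N = 0.417, n_T = 2.06.
p_i = (n_i/n_T)·P. K_p = p_N^2 / (p_Q p_R) = 0.258.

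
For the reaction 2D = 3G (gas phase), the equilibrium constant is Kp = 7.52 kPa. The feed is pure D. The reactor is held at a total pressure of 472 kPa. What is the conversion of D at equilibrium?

X = 0.154

Basis: 1 mol D initially; let X = conversion of D. Extent ξ = 0.5X.
Species balance: n_D = 1 − X; n_G = 1.5X.
Summing: n_T = 1 + 0.5X.
Mole fractions y_i = n_i/n_T; Kp = p_G^3 / (p_D^2) with p_i = y_i·P.
Substituting and setting equal to 7.52 kPa gives a polynomial in X; the root in (0,1) is X = 0.154.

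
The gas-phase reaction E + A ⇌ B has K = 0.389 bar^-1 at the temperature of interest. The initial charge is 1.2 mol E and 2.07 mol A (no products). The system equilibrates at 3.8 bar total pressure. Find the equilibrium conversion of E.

Basis: 1.2 mol E initially; let X = conversion of E. Extent ξ = 1.2X.
Mole table: n_E = 1.2 − 1.2X; n_A = 2.07 − 1.2X; n_B = 1.2X.
Summing: n_T = 3.27 − 1.2X.
Mole fractions y_i = n_i/n_T; K = p_B / (p_E p_A) with p_i = y_i·P.
Equating to 0.389 bar^-1 and solving on 0 < X < 1: X = 0.453.

X = 0.453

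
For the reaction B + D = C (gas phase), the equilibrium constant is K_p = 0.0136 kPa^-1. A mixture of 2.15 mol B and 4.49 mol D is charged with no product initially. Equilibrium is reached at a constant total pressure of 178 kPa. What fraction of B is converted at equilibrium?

Basis: 2.15 mol B initially; let X = conversion of B. Extent ξ = 2.15X.
Moles: n_B = 2.15 − 2.15X; n_D = 4.49 − 2.15X; n_C = 2.15X.
n_T = Σnᵢ = 6.64 − 2.15X.
With p_i = (n_i/n_T)P, K_p = p_C / (p_B p_D).
Substituting and setting equal to 0.0136 kPa^-1 gives a polynomial in X; the root in (0,1) is X = 0.592.

X = 0.592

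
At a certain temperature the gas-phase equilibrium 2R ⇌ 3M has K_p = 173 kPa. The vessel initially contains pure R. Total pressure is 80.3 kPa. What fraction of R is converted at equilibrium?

Take 1 mol R as basis and let X be its fractional conversion, so ξ = 0.5X.
Mole table: n_R = 1 − X; n_M = 1.5X.
n_T = Σnᵢ = 1 + 0.5X.
Mole fractions y_i = n_i/n_T; K_p = p_M^3 / (p_R^2) with p_i = y_i·P.
This yields a degree-3 equation in X; solving on (0,1), X = 0.549.

X = 0.549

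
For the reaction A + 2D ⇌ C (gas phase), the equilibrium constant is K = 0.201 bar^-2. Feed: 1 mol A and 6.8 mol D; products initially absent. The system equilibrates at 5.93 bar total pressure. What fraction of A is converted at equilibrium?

X = 0.832

Let X = conversion of A (basis 1 mol A); extent of reaction ξ = X.
Species balance: n_A = 1 − X; n_D = 6.8 − 2X; n_C = X.
Total moles n_T = 7.8 − 2X.
Mole fractions y_i = n_i/n_T; K = p_C / (p_A p_D^2) with p_i = y_i·P.
Setting this equal to 0.201 bar^-2 and taking the physical root (0 < X < 1) gives X = 0.832.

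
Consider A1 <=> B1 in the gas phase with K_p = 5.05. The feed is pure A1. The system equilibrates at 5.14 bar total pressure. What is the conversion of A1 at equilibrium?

Take 1 mol A1 as basis and let X be its fractional conversion, so ξ = X.
Mole table: n_A1 = 1 − X; n_B1 = X.
Since Δν = 0, n_T = 1 throughout.
y_i = n_i/n_T, p_i = y_i·P. K_p = p_B1 / (p_A1).
This yields a degree-1 equation in X; solving on (0,1), X = 0.835.

X = 0.835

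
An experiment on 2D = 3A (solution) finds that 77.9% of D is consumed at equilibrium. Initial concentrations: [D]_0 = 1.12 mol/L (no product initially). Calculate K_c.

K_c = 36.6 mol/L

Let X = conversion of D.
Concentrations: [D] = 1.12 − 1.12X; [A] = 1.68X.
At X = 0.779: [D] = 0.248, [A] = 1.31.
K_c = [A]^3 / ([D]^2) = 36.6 mol/L.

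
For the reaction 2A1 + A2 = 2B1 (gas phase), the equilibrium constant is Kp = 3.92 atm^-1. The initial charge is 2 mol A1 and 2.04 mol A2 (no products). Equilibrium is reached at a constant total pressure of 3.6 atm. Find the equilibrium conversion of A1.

Take 2 mol A1 as basis and let X be its fractional conversion, so ξ = X.
Moles: n_A1 = 2 − 2X; n_A2 = 2.04 − X; n_B1 = 2X.
Total moles n_T = 4.04 − X.
y_i = n_i/n_T, p_i = y_i·P. Kp = p_B1^2 / (p_A1^2 p_A2).
Setting this equal to 3.92 atm^-1 and taking the physical root (0 < X < 1) gives X = 0.704.

X = 0.704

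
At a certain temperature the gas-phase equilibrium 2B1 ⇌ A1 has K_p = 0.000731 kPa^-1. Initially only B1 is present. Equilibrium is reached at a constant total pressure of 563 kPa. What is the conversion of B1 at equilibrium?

Basis: 1 mol B1 initially; let X = conversion of B1. Extent ξ = 0.5X.
Species balance: n_B1 = 1 − X; n_A1 = 0.5X.
Total moles n_T = 1 − 0.5X.
Mole fractions y_i = n_i/n_T; K_p = p_A1 / (p_B1^2) with p_i = y_i·P.
Setting this equal to 0.000731 kPa^-1 and taking the physical root (0 < X < 1) gives X = 0.385.

X = 0.385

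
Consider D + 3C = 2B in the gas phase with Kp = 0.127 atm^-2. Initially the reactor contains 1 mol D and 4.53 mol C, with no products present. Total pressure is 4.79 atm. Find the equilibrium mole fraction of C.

Basis: 1 mol D initially; let X = conversion of D. Extent ξ = X.
Species balance: n_D = 1 − X; n_C = 4.53 − 3X; n_B = 2X.
Summing: n_T = 5.53 − 2X.
Mole fractions y_i = n_i/n_T; Kp = p_B^2 / (p_D p_C^3) with p_i = y_i·P.
Setting this equal to 0.127 atm^-2 and taking the physical root (0 < X < 1) gives X = 0.584.
Then n_C = 2.78, n_T = 4.36, so y_C = 0.637.

y_C = 0.637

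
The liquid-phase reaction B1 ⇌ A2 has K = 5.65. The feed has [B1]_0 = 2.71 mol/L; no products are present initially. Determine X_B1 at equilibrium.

X = 0.850

Let X = conversion of B1; extent ξ = 2.71·X mol/L.
Concentrations: [B1] = 2.71 − 2.71X; [A2] = 2.71X.
K = [A2] / ([B1]).
Solving K = 5.65 for X ∈ (0,1): X = 0.850.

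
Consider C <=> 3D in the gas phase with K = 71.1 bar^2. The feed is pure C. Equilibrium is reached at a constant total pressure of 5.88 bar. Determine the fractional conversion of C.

Take 1 mol C as basis and let X be its fractional conversion, so ξ = X.
Moles: n_C = 1 − X; n_D = 3X.
n_T = Σnᵢ = 1 + 2X.
y_i = n_i/n_T, p_i = y_i·P. K = p_D^3 / (p_C).
Substituting and setting equal to 71.1 bar^2 gives a polynomial in X; the root in (0,1) is X = 0.533.

X = 0.533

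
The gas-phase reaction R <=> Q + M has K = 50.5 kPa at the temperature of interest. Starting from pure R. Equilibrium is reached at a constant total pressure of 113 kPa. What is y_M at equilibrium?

y_M = 0.357

Let X = conversion of R (basis 1 mol R); extent of reaction ξ = X.
Moles: n_R = 1 − X; n_Q = X; n_M = X.
Total moles n_T = 1 + X.
Mole fractions y_i = n_i/n_T; K = p_Q p_M / (p_R) with p_i = y_i·P.
Substituting and setting equal to 50.5 kPa gives a polynomial in X; the root in (0,1) is X = 0.556.
Then n_M = 0.556, n_T = 1.56, so y_M = 0.357.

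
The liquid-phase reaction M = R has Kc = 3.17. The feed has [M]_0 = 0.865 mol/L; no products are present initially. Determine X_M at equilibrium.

Let X = conversion of M; extent ξ = 0.865·X mol/L.
Concentrations: [M] = 0.865 − 0.865X; [R] = 0.865X.
Kc = [R] / ([M]).
Equating to 3.17: the physical root is X = 0.760.

X = 0.760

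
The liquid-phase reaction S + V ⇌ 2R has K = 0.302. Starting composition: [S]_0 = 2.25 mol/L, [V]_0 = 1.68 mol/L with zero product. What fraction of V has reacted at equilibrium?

X = 0.249

Let X = conversion of V; extent ξ = 1.68·X mol/L.
Concentrations: [S] = 2.25 − 1.68X; [V] = 1.68 − 1.68X; [R] = 3.36X.
K = [R]^2 / ([S] [V]).
This equals 0.302 at X = 0.249 (the root in 0 < X < 1).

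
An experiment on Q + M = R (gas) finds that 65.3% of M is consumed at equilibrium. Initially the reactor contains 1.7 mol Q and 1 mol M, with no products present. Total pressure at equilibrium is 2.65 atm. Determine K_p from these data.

K_p = 1.39 atm^-1

Let X = conversion of M (basis 1 mol M); extent of reaction ξ = X.
Species balance: n_Q = 1.7 − X; n_M = 1 − X; n_R = X.
Total moles n_T = 2.7 − X.
At X = 0.653: n_Q = 1.05, n_M = 0.347, n_R = 0.653, n_T = 2.05.
p_i = (n_i/n_T)·P. K_p = p_R / (p_Q p_M) = 1.39 atm^-1.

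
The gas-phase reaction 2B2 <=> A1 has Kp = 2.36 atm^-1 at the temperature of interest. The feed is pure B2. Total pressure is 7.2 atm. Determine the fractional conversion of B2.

X = 0.880

Take 1 mol B2 as basis and let X be its fractional conversion, so ξ = 0.5X.
At extent ξ: n_B2 = 1 − X; n_A1 = 0.5X.
n_T = Σnᵢ = 1 − 0.5X.
Mole fractions y_i = n_i/n_T; Kp = p_A1 / (p_B2^2) with p_i = y_i·P.
Setting this equal to 2.36 atm^-1 and taking the physical root (0 < X < 1) gives X = 0.880.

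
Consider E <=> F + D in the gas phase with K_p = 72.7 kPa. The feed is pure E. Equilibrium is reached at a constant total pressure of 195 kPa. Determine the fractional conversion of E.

Let X = conversion of E (basis 1 mol E); extent of reaction ξ = X.
Species balance: n_E = 1 − X; n_F = X; n_D = X.
Summing: n_T = 1 + X.
y_i = n_i/n_T, p_i = y_i·P. K_p = p_F p_D / (p_E).
Equating to 72.7 kPa and solving on 0 < X < 1: X = 0.521.

X = 0.521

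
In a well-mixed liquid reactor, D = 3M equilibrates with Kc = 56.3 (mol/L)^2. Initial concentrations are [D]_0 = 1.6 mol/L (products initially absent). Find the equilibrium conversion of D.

Let X = conversion of D; extent ξ = 1.6·X mol/L.
Concentrations: [D] = 1.6 − 1.6X; [M] = 4.8X.
Kc = [M]^3 / ([D]).
Solving Kc = 56.3 for X ∈ (0,1): X = 0.655.

X = 0.655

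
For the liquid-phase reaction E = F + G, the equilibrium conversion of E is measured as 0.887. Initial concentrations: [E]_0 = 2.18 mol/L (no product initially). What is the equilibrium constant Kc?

Let X = conversion of E.
Concentrations: [E] = 2.18 − 2.18X; [F] = 2.18X; [G] = 2.18X.
At X = 0.887: [E] = 0.246, [F] = 1.93, [G] = 1.93.
Kc = [F] [G] / ([E]) = 15.2 mol/L.

Kc = 15.2 mol/L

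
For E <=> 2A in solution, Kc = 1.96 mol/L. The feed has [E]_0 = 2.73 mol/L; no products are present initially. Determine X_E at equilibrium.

X = 0.343

Let X = conversion of E; extent ξ = 2.73·X mol/L.
Concentrations: [E] = 2.73 − 2.73X; [A] = 5.46X.
Kc = [A]^2 / ([E]).
Solving Kc = 1.96 for X ∈ (0,1): X = 0.343.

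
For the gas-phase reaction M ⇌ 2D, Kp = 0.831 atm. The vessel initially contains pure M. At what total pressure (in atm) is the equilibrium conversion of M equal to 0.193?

Let X = conversion of M (basis 1 mol M); extent of reaction ξ = X.
At extent ξ: n_M = 1 − X; n_D = 2X.
n_T = Σnᵢ = 1 + X.
Kp = p_D^2 / (p_M) with p_i = (n_i/n_T)·P.
At X = 0.193: the mole-fraction product g(X) = Π y_i^ν_i = 0.1548. Since Kp = g(X)·P^{1}, P = (Kp/g)^(1/1) = (0.831/0.1548)^(1/1) = 5.37 atm.

P = 5.37 atm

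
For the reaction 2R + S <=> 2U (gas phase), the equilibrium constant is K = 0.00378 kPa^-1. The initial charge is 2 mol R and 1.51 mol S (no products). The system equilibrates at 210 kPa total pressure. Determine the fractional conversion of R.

Basis: 2 mol R initially; let X = conversion of R. Extent ξ = X.
Mole table: n_R = 2 − 2X; n_S = 1.51 − X; n_U = 2X.
n_T = Σnᵢ = 3.51 − X.
Mole fractions y_i = n_i/n_T; K = p_U^2 / (p_R^2 p_S) with p_i = y_i·P.
Setting this equal to 0.00378 kPa^-1 and taking the physical root (0 < X < 1) gives X = 0.351.

X = 0.351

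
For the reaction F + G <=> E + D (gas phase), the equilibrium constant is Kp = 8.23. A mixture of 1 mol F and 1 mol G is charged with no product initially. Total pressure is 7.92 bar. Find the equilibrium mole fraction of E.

y_E = 0.371

Let X = conversion of F (basis 1 mol F); extent of reaction ξ = X.
Moles: n_F = 1 − X; n_G = 1 − X; n_E = X; n_D = X.
Since Δν = 0, n_T = 2 throughout.
y_i = n_i/n_T, p_i = y_i·P. Kp = p_E p_D / (p_F p_G).
Equating to 8.23 and solving on 0 < X < 1: X = 0.742.
Then n_E = 0.742, n_T = 2, so y_E = 0.371.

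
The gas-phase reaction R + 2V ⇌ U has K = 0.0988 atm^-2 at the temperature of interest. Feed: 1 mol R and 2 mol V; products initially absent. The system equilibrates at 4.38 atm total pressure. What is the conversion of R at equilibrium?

X = 0.371

Let X = conversion of R (basis 1 mol R); extent of reaction ξ = X.
Species balance: n_R = 1 − X; n_V = 2 − 2X; n_U = X.
Summing: n_T = 3 − 2X.
y_i = n_i/n_T, p_i = y_i·P. K = p_U / (p_R p_V^2).
Setting this equal to 0.0988 atm^-2 and taking the physical root (0 < X < 1) gives X = 0.371.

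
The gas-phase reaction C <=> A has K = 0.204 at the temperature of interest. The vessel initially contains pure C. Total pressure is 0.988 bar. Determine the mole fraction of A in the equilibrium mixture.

y_A = 0.169

Take 1 mol C as basis and let X be its fractional conversion, so ξ = X.
At extent ξ: n_C = 1 − X; n_A = X.
Since Δν = 0, n_T = 1 throughout.
y_i = n_i/n_T, p_i = y_i·P. K = p_A / (p_C).
Setting this equal to 0.204 and taking the physical root (0 < X < 1) gives X = 0.169.
Then n_A = 0.169, n_T = 1, so y_A = 0.169.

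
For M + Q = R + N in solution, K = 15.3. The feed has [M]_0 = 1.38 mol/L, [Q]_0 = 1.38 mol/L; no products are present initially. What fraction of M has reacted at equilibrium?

Let X = conversion of M; extent ξ = 1.38·X mol/L.
Concentrations: [M] = 1.38 − 1.38X; [Q] = 1.38 − 1.38X; [R] = 1.38X; [N] = 1.38X.
K = [R] [N] / ([M] [Q]).
Equating to 15.3: the physical root is X = 0.796.

X = 0.796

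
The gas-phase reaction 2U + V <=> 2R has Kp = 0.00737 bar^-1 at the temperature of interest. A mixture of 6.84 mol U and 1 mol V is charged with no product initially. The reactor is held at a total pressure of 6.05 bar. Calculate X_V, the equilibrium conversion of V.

Let X = conversion of V (basis 1 mol V); extent of reaction ξ = X.
At extent ξ: n_U = 6.84 − 2X; n_V = 1 − X; n_R = 2X.
Summing: n_T = 7.84 − X.
y_i = n_i/n_T, p_i = y_i·P. Kp = p_R^2 / (p_U^2 p_V).
Equating to 0.00737 bar^-1 and solving on 0 < X < 1: X = 0.217.

X = 0.217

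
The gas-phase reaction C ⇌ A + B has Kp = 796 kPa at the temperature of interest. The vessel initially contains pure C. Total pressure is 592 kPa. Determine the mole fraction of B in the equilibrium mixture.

y_B = 0.431

Let X = conversion of C (basis 1 mol C); extent of reaction ξ = X.
Mole table: n_C = 1 − X; n_A = X; n_B = X.
Total moles n_T = 1 + X.
Mole fractions y_i = n_i/n_T; Kp = p_A p_B / (p_C) with p_i = y_i·P.
Equating to 796 kPa and solving on 0 < X < 1: X = 0.757.
Then n_B = 0.757, n_T = 1.76, so y_B = 0.431.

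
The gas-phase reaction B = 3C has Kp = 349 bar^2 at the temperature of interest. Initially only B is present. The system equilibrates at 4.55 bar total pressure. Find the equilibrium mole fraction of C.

y_C = 0.949

Basis: 1 mol B initially; let X = conversion of B. Extent ξ = X.
At extent ξ: n_B = 1 − X; n_C = 3X.
n_T = Σnᵢ = 1 + 2X.
Mole fractions y_i = n_i/n_T; Kp = p_C^3 / (p_B) with p_i = y_i·P.
Setting this equal to 349 bar^2 and taking the physical root (0 < X < 1) gives X = 0.862.
Then n_C = 2.59, n_T = 2.72, so y_C = 0.949.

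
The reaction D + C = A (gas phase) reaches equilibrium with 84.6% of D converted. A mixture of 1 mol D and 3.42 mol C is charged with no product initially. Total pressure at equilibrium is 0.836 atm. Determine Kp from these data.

Kp = 9.12 atm^-1

Let X = conversion of D (basis 1 mol D); extent of reaction ξ = X.
At extent ξ: n_D = 1 − X; n_C = 3.42 − X; n_A = X.
Summing: n_T = 4.42 − X.
At X = 0.846: n_D = 0.154, n_C = 2.57, n_A = 0.846, n_T = 3.57.
p_i = (n_i/n_T)·P. Kp = p_A / (p_D p_C) = 9.12 atm^-1.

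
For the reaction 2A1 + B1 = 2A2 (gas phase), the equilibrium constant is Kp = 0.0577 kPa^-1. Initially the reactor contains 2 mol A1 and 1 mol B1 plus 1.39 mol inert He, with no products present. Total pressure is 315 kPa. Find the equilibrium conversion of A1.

Let X = conversion of A1 (basis 2 mol A1); extent of reaction ξ = X.
Mole table: n_A1 = 2 − 2X; n_B1 = 1 − X; n_A2 = 2X; n_I = 1.39 (inert).
Total moles n_T = 4.39 − X.
y_i = n_i/n_T, p_i = y_i·P. Kp = p_A2^2 / (p_A1^2 p_B1).
This yields a degree-3 equation in X; solving on (0,1), X = 0.585.

X = 0.585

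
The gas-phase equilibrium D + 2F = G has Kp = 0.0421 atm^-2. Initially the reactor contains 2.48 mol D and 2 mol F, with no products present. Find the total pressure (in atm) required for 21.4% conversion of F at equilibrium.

P = 3.86 atm

Take 2 mol F as basis and let X be its fractional conversion, so ξ = X.
Moles: n_D = 2.48 − X; n_F = 2 − 2X; n_G = X.
Summing: n_T = 4.48 − 2X.
Kp = p_G / (p_D p_F^2) with p_i = (n_i/n_T)·P.
At X = 0.214: the mole-fraction product g(X) = Π y_i^ν_i = 0.6275. Since Kp = g(X)·P^{-2}, P = (g/Kp)^(1/2) = (0.6275/0.0421)^(1/2) = 3.86 atm.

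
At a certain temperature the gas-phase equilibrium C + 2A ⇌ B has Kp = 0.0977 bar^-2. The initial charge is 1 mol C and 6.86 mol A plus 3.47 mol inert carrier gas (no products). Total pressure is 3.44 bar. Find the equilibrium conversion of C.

X = 0.283

Take 1 mol C as basis and let X be its fractional conversion, so ξ = X.
At extent ξ: n_C = 1 − X; n_A = 6.86 − 2X; n_B = X; n_I = 3.47 (inert).
Summing: n_T = 11.3 − 2X.
With p_i = (n_i/n_T)P, Kp = p_B / (p_C p_A^2).
This yields a degree-3 equation in X; solving on (0,1), X = 0.283.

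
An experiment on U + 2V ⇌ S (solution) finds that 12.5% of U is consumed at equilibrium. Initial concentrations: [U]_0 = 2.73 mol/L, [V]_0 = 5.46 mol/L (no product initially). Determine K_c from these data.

Let X = conversion of U.
Concentrations: [U] = 2.73 − 2.73X; [V] = 5.46 − 5.46X; [S] = 2.73X.
At X = 0.125: [U] = 2.39, [V] = 4.78, [S] = 0.341.
K_c = [S] / ([U] [V]^2) = 0.00626 (mol/L)^-2.

K_c = 0.00626 (mol/L)^-2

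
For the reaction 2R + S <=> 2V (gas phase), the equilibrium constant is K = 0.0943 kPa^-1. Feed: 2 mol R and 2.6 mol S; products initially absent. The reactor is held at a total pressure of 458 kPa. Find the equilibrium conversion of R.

Let X = conversion of R (basis 2 mol R); extent of reaction ξ = X.
Moles: n_R = 2 − 2X; n_S = 2.6 − X; n_V = 2X.
n_T = Σnᵢ = 4.6 − X.
y_i = n_i/n_T, p_i = y_i·P. K = p_V^2 / (p_R^2 p_S).
Equating to 0.0943 kPa^-1 and solving on 0 < X < 1: X = 0.819.

X = 0.819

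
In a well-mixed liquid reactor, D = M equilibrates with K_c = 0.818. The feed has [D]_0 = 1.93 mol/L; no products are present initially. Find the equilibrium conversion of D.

Let X = conversion of D; extent ξ = 1.93·X mol/L.
Concentrations: [D] = 1.93 − 1.93X; [M] = 1.93X.
K_c = [M] / ([D]).
Equating to 0.818: the physical root is X = 0.450.

X = 0.450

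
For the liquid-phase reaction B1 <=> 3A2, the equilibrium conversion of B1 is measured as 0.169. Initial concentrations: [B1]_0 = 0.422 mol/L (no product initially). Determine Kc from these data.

Let X = conversion of B1.
Concentrations: [B1] = 0.422 − 0.422X; [A2] = 1.27X.
At X = 0.169: [B1] = 0.351, [A2] = 0.214.
Kc = [A2]^3 / ([B1]) = 0.0279 (mol/L)^2.

Kc = 0.0279 (mol/L)^2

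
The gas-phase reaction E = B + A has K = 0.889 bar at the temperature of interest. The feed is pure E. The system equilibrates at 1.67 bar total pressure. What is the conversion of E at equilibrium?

Basis: 1 mol E initially; let X = conversion of E. Extent ξ = X.
Mole table: n_E = 1 − X; n_B = X; n_A = X.
Total moles n_T = 1 + X.
y_i = n_i/n_T, p_i = y_i·P. K = p_B p_A / (p_E).
Equating to 0.889 bar and solving on 0 < X < 1: X = 0.589.

X = 0.589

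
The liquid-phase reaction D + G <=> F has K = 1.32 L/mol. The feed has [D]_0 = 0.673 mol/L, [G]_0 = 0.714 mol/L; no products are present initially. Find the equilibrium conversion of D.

X = 0.378

Let X = conversion of D; extent ξ = 0.673·X mol/L.
Concentrations: [D] = 0.673 − 0.673X; [G] = 0.714 − 0.673X; [F] = 0.673X.
K = [F] / ([D] [G]).
This equals 1.32 at X = 0.378 (the root in 0 < X < 1).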